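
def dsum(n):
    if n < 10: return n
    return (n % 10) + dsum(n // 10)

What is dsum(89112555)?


dsum(89112555) = 5 + dsum(8911255)
dsum(8911255) = 5 + dsum(891125)
dsum(891125) = 5 + dsum(89112)
dsum(89112) = 2 + dsum(8911)
dsum(8911) = 1 + dsum(891)
dsum(891) = 1 + dsum(89)
dsum(89) = 9 + dsum(8)
dsum(8) = 8  (base case)
Total: 5 + 5 + 5 + 2 + 1 + 1 + 9 + 8 = 36

36


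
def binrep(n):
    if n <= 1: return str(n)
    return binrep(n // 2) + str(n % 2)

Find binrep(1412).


binrep(1412) = binrep(706) + '0'
binrep(706) = binrep(353) + '0'
binrep(353) = binrep(176) + '1'
binrep(176) = binrep(88) + '0'
binrep(88) = binrep(44) + '0'
binrep(44) = binrep(22) + '0'
binrep(22) = binrep(11) + '0'
binrep(11) = binrep(5) + '1'
binrep(5) = binrep(2) + '1'
binrep(2) = binrep(1) + '0'
binrep(1) = '1'  (base case)
Concatenating: '1' + '0' + '1' + '1' + '0' + '0' + '0' + '0' + '1' + '0' + '0' = '10110000100'

10110000100


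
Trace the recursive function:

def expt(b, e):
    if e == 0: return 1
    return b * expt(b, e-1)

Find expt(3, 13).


expt(3, 13)
= 3 * expt(3, 12)
= 3 * 3 * expt(3, 11)
= 3 * 3 * 3 * expt(3, 10)
= 3 * 3 * 3 * 3 * expt(3, 9)
= 3 * 3 * 3 * 3 * 3 * expt(3, 8)
= 3 * 3 * 3 * 3 * 3 * 3 * expt(3, 7)
= 3 * 3 * 3 * 3 * 3 * 3 * 3 * expt(3, 6)
= 3 * 3 * 3 * 3 * 3 * 3 * 3 * 3 * expt(3, 5)
= 3 * 3 * 3 * 3 * 3 * 3 * 3 * 3 * 3 * expt(3, 4)
= 3 * 3 * 3 * 3 * 3 * 3 * 3 * 3 * 3 * 3 * expt(3, 3)
= 3 * 3 * 3 * 3 * 3 * 3 * 3 * 3 * 3 * 3 * 3 * expt(3, 2)
= 3 * 3 * 3 * 3 * 3 * 3 * 3 * 3 * 3 * 3 * 3 * 3 * expt(3, 1)
= 3 * 3 * 3 * 3 * 3 * 3 * 3 * 3 * 3 * 3 * 3 * 3 * 3 * expt(3, 0)
= 3 * 3 * 3 * 3 * 3 * 3 * 3 * 3 * 3 * 3 * 3 * 3 * 3 * 1
= 1594323

1594323


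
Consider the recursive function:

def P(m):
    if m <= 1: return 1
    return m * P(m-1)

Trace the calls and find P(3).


P(3)
= 3 * P(2)
= 3 * 2 * P(1)
= 3 * 2 * 1
= 6

6


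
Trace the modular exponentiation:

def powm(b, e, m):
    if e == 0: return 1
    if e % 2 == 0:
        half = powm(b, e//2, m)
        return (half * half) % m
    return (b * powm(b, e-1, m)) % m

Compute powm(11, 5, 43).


powm(11, 5, 43): e is odd, compute powm(11, 4, 43)
  powm(11, 4, 43): e is even, compute powm(11, 2, 43)
    powm(11, 2, 43): e is even, compute powm(11, 1, 43)
      powm(11, 1, 43): e is odd, compute powm(11, 0, 43)
        powm(11, 0, 43) = 1
      (11 * 1) % 43 = 11
    half=11, (11*11) % 43 = 35
  half=35, (35*35) % 43 = 21
(11 * 21) % 43 = 16

16


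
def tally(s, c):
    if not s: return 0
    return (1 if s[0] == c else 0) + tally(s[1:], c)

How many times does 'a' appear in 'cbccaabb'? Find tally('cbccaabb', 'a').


s[0]='c' != 'a' -> 0
s[0]='b' != 'a' -> 0
s[0]='c' != 'a' -> 0
s[0]='c' != 'a' -> 0
s[0]='a' == 'a' -> 1
s[0]='a' == 'a' -> 1
s[0]='b' != 'a' -> 0
s[0]='b' != 'a' -> 0
Sum: 0 + 0 + 0 + 0 + 1 + 1 + 0 + 0 = 2

2


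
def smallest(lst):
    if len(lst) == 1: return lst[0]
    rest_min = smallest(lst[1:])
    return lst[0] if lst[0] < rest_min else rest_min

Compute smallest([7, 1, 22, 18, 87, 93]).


smallest([7, 1, 22, 18, 87, 93]): compare 7 with smallest([1, 22, 18, 87, 93])
smallest([1, 22, 18, 87, 93]): compare 1 with smallest([22, 18, 87, 93])
smallest([22, 18, 87, 93]): compare 22 with smallest([18, 87, 93])
smallest([18, 87, 93]): compare 18 with smallest([87, 93])
smallest([87, 93]): compare 87 with smallest([93])
smallest([93]) = 93  (base case)
Compare 87 with 93 -> 87
Compare 18 with 87 -> 18
Compare 22 with 18 -> 18
Compare 1 with 18 -> 1
Compare 7 with 1 -> 1

1


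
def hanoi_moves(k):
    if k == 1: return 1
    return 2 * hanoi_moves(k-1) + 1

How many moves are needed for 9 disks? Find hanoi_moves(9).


hanoi_moves(9) = 2 * hanoi_moves(8) + 1
hanoi_moves(8) = 2 * hanoi_moves(7) + 1
hanoi_moves(7) = 2 * hanoi_moves(6) + 1
hanoi_moves(6) = 2 * hanoi_moves(5) + 1
hanoi_moves(5) = 2 * hanoi_moves(4) + 1
hanoi_moves(4) = 2 * hanoi_moves(3) + 1
hanoi_moves(3) = 2 * hanoi_moves(2) + 1
hanoi_moves(2) = 2 * hanoi_moves(1) + 1
hanoi_moves(1) = 1  (base case)
hanoi_moves(2) = 2 * 1 + 1 = 3
hanoi_moves(3) = 2 * 3 + 1 = 7
hanoi_moves(4) = 2 * 7 + 1 = 15
hanoi_moves(5) = 2 * 15 + 1 = 31
hanoi_moves(6) = 2 * 31 + 1 = 63
hanoi_moves(7) = 2 * 63 + 1 = 127
hanoi_moves(8) = 2 * 127 + 1 = 255
hanoi_moves(9) = 2 * 255 + 1 = 511

511


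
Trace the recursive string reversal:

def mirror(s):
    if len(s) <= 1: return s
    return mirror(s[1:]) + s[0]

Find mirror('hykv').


mirror('hykv') = mirror('ykv') + 'h'
mirror('ykv') = mirror('kv') + 'y'
mirror('kv') = mirror('v') + 'k'
mirror('v') = 'v'  (base case)
Concatenating: 'v' + 'k' + 'y' + 'h' = 'vkyh'

vkyh


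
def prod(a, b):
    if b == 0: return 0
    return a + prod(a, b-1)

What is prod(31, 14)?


prod(31, 14) = 31 + prod(31, 13)
prod(31, 13) = 31 + prod(31, 12)
prod(31, 12) = 31 + prod(31, 11)
prod(31, 11) = 31 + prod(31, 10)
prod(31, 10) = 31 + prod(31, 9)
prod(31, 9) = 31 + prod(31, 8)
prod(31, 8) = 31 + prod(31, 7)
prod(31, 7) = 31 + prod(31, 6)
prod(31, 6) = 31 + prod(31, 5)
prod(31, 5) = 31 + prod(31, 4)
prod(31, 4) = 31 + prod(31, 3)
prod(31, 3) = 31 + prod(31, 2)
prod(31, 2) = 31 + prod(31, 1)
prod(31, 1) = 31 + prod(31, 0)
prod(31, 0) = 0  (base case)
Total: 31 + 31 + 31 + 31 + 31 + 31 + 31 + 31 + 31 + 31 + 31 + 31 + 31 + 31 + 0 = 434

434


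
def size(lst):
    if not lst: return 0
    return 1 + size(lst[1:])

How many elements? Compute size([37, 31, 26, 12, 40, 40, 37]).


size([37, 31, 26, 12, 40, 40, 37]) = 1 + size([31, 26, 12, 40, 40, 37])
size([31, 26, 12, 40, 40, 37]) = 1 + size([26, 12, 40, 40, 37])
size([26, 12, 40, 40, 37]) = 1 + size([12, 40, 40, 37])
size([12, 40, 40, 37]) = 1 + size([40, 40, 37])
size([40, 40, 37]) = 1 + size([40, 37])
size([40, 37]) = 1 + size([37])
size([37]) = 1 + size([])
size([]) = 0  (base case)
Unwinding: 1 + 1 + 1 + 1 + 1 + 1 + 1 + 0 = 7

7


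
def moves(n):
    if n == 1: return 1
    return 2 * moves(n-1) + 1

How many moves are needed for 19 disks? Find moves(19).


moves(19) = 2 * moves(18) + 1
moves(18) = 2 * moves(17) + 1
moves(17) = 2 * moves(16) + 1
moves(16) = 2 * moves(15) + 1
moves(15) = 2 * moves(14) + 1
moves(14) = 2 * moves(13) + 1
moves(13) = 2 * moves(12) + 1
moves(12) = 2 * moves(11) + 1
moves(11) = 2 * moves(10) + 1
moves(10) = 2 * moves(9) + 1
moves(9) = 2 * moves(8) + 1
moves(8) = 2 * moves(7) + 1
moves(7) = 2 * moves(6) + 1
moves(6) = 2 * moves(5) + 1
moves(5) = 2 * moves(4) + 1
moves(4) = 2 * moves(3) + 1
moves(3) = 2 * moves(2) + 1
moves(2) = 2 * moves(1) + 1
moves(1) = 1  (base case)
moves(2) = 2 * 1 + 1 = 3
moves(3) = 2 * 3 + 1 = 7
moves(4) = 2 * 7 + 1 = 15
moves(5) = 2 * 15 + 1 = 31
moves(6) = 2 * 31 + 1 = 63
moves(7) = 2 * 63 + 1 = 127
moves(8) = 2 * 127 + 1 = 255
moves(9) = 2 * 255 + 1 = 511
moves(10) = 2 * 511 + 1 = 1023
moves(11) = 2 * 1023 + 1 = 2047
moves(12) = 2 * 2047 + 1 = 4095
moves(13) = 2 * 4095 + 1 = 8191
moves(14) = 2 * 8191 + 1 = 16383
moves(15) = 2 * 16383 + 1 = 32767
moves(16) = 2 * 32767 + 1 = 65535
moves(17) = 2 * 65535 + 1 = 131071
moves(18) = 2 * 131071 + 1 = 262143
moves(19) = 2 * 262143 + 1 = 524287

524287


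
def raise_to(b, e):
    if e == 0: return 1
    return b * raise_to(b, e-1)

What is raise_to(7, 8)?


raise_to(7, 8)
= 7 * raise_to(7, 7)
= 7 * 7 * raise_to(7, 6)
= 7 * 7 * 7 * raise_to(7, 5)
= 7 * 7 * 7 * 7 * raise_to(7, 4)
= 7 * 7 * 7 * 7 * 7 * raise_to(7, 3)
= 7 * 7 * 7 * 7 * 7 * 7 * raise_to(7, 2)
= 7 * 7 * 7 * 7 * 7 * 7 * 7 * raise_to(7, 1)
= 7 * 7 * 7 * 7 * 7 * 7 * 7 * 7 * raise_to(7, 0)
= 7 * 7 * 7 * 7 * 7 * 7 * 7 * 7 * 1
= 5764801

5764801


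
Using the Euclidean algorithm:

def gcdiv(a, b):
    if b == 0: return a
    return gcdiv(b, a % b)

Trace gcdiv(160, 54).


gcdiv(160, 54) = gcdiv(54, 52)
gcdiv(54, 52) = gcdiv(52, 2)
gcdiv(52, 2) = gcdiv(2, 0)
gcdiv(2, 0) = 2  (base case)

2


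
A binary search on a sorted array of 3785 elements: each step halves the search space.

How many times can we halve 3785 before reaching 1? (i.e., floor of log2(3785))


3785 / 2 = 1892
1892 / 2 = 946
946 / 2 = 473
473 / 2 = 236
236 / 2 = 118
118 / 2 = 59
59 / 2 = 29
29 / 2 = 14
14 / 2 = 7
7 / 2 = 3
3 / 2 = 1
Reached 1 after 11 halvings

11


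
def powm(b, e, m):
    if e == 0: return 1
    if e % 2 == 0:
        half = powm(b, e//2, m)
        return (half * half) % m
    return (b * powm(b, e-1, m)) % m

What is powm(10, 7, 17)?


powm(10, 7, 17): e is odd, compute powm(10, 6, 17)
  powm(10, 6, 17): e is even, compute powm(10, 3, 17)
    powm(10, 3, 17): e is odd, compute powm(10, 2, 17)
      powm(10, 2, 17): e is even, compute powm(10, 1, 17)
        powm(10, 1, 17): e is odd, compute powm(10, 0, 17)
          powm(10, 0, 17) = 1
        (10 * 1) % 17 = 10
      half=10, (10*10) % 17 = 15
    (10 * 15) % 17 = 14
  half=14, (14*14) % 17 = 9
(10 * 9) % 17 = 5

5


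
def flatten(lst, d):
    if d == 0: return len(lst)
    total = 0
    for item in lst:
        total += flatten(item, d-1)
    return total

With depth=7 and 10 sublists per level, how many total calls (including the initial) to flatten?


At depth 0 (root): 1 call
At depth 1: each of 1 parents calls flatten on 10 children = 10 calls
At depth 2: each of 10 parents calls flatten on 10 children = 100 calls
At depth 3: each of 100 parents calls flatten on 10 children = 1000 calls
At depth 4: each of 1000 parents calls flatten on 10 children = 10000 calls
At depth 5: each of 10000 parents calls flatten on 10 children = 100000 calls
At depth 6: each of 100000 parents calls flatten on 10 children = 1000000 calls
At depth 7: each of 1000000 parents calls flatten on 10 children = 10000000 calls
Total: 1 + 10 + 100 + 1000 + 10000 + 100000 + 1000000 + 10000000 = 11111111

11111111


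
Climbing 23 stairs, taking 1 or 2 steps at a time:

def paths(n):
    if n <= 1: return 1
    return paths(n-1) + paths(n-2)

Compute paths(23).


Building up from base cases:
paths(0) = 1
paths(1) = 1
paths(2) = paths(1) + paths(0) = 1 + 1 = 2
paths(3) = paths(2) + paths(1) = 2 + 1 = 3
paths(4) = paths(3) + paths(2) = 3 + 2 = 5
paths(5) = paths(4) + paths(3) = 5 + 3 = 8
paths(6) = paths(5) + paths(4) = 8 + 5 = 13
paths(7) = paths(6) + paths(5) = 13 + 8 = 21
paths(8) = paths(7) + paths(6) = 21 + 13 = 34
paths(9) = paths(8) + paths(7) = 34 + 21 = 55
paths(10) = paths(9) + paths(8) = 55 + 34 = 89
paths(11) = paths(10) + paths(9) = 89 + 55 = 144
paths(12) = paths(11) + paths(10) = 144 + 89 = 233
paths(13) = paths(12) + paths(11) = 233 + 144 = 377
paths(14) = paths(13) + paths(12) = 377 + 233 = 610
paths(15) = paths(14) + paths(13) = 610 + 377 = 987
paths(16) = paths(15) + paths(14) = 987 + 610 = 1597
paths(17) = paths(16) + paths(15) = 1597 + 987 = 2584
paths(18) = paths(17) + paths(16) = 2584 + 1597 = 4181
paths(19) = paths(18) + paths(17) = 4181 + 2584 = 6765
paths(20) = paths(19) + paths(18) = 6765 + 4181 = 10946
paths(21) = paths(20) + paths(19) = 10946 + 6765 = 17711
paths(22) = paths(21) + paths(20) = 17711 + 10946 = 28657
paths(23) = paths(22) + paths(21) = 28657 + 17711 = 46368

46368


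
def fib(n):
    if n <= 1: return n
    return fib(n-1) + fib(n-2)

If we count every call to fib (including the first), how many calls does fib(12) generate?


Let C(n) = total calls for fib(n)
C(0) = 1, C(1) = 1
C(2) = 1 + C(1) + C(0) = 1 + 1 + 1 = 3
C(3) = 1 + C(2) + C(1) = 1 + 3 + 1 = 5
C(4) = 1 + C(3) + C(2) = 1 + 5 + 3 = 9
C(5) = 1 + C(4) + C(3) = 1 + 9 + 5 = 15
C(6) = 1 + C(5) + C(4) = 1 + 15 + 9 = 25
C(7) = 1 + C(6) + C(5) = 1 + 25 + 15 = 41
C(8) = 1 + C(7) + C(6) = 1 + 41 + 25 = 67
C(9) = 1 + C(8) + C(7) = 1 + 67 + 41 = 109
C(10) = 1 + C(9) + C(8) = 1 + 109 + 67 = 177
C(11) = 1 + C(10) + C(9) = 1 + 177 + 109 = 287
C(12) = 1 + C(11) + C(10) = 1 + 287 + 177 = 465

465


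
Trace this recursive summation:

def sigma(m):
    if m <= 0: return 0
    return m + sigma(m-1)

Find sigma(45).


sigma(45)
= 45 + 44 + 43 + 42 + 41 + 40 + 39 + 38 + 37 + 36 + 35 + 34 + 33 + 32 + 31 + 30 + 29 + 28 + 27 + 26 + 25 + 24 + 23 + 22 + 21 + 20 + 19 + 18 + 17 + 16 + 15 + 14 + 13 + 12 + 11 + 10 + 9 + 8 + 7 + 6 + 5 + 4 + 3 + 2 + 1 + sigma(0)
= 45 + 44 + 43 + 42 + 41 + 40 + 39 + 38 + 37 + 36 + 35 + 34 + 33 + 32 + 31 + 30 + 29 + 28 + 27 + 26 + 25 + 24 + 23 + 22 + 21 + 20 + 19 + 18 + 17 + 16 + 15 + 14 + 13 + 12 + 11 + 10 + 9 + 8 + 7 + 6 + 5 + 4 + 3 + 2 + 1 + 0
= 1035

1035


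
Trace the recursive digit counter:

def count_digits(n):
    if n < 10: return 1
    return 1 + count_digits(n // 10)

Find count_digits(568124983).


count_digits(568124983) = 1 + count_digits(56812498)
count_digits(56812498) = 1 + count_digits(5681249)
count_digits(5681249) = 1 + count_digits(568124)
count_digits(568124) = 1 + count_digits(56812)
count_digits(56812) = 1 + count_digits(5681)
count_digits(5681) = 1 + count_digits(568)
count_digits(568) = 1 + count_digits(56)
count_digits(56) = 1 + count_digits(5)
count_digits(5) = 1  (base case: 5 < 10)
Unwinding: 1 + 1 + 1 + 1 + 1 + 1 + 1 + 1 + 1 = 9

9


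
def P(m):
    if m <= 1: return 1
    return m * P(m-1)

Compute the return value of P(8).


P(8)
= 8 * P(7)
= 8 * 7 * P(6)
= 8 * 7 * 6 * P(5)
= 8 * 7 * 6 * 5 * P(4)
= 8 * 7 * 6 * 5 * 4 * P(3)
= 8 * 7 * 6 * 5 * 4 * 3 * P(2)
= 8 * 7 * 6 * 5 * 4 * 3 * 2 * P(1)
= 8 * 7 * 6 * 5 * 4 * 3 * 2 * 1
= 40320

40320


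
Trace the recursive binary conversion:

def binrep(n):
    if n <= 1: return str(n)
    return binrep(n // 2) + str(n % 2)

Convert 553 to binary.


binrep(553) = binrep(276) + '1'
binrep(276) = binrep(138) + '0'
binrep(138) = binrep(69) + '0'
binrep(69) = binrep(34) + '1'
binrep(34) = binrep(17) + '0'
binrep(17) = binrep(8) + '1'
binrep(8) = binrep(4) + '0'
binrep(4) = binrep(2) + '0'
binrep(2) = binrep(1) + '0'
binrep(1) = '1'  (base case)
Concatenating: '1' + '0' + '0' + '0' + '1' + '0' + '1' + '0' + '0' + '1' = '1000101001'

1000101001


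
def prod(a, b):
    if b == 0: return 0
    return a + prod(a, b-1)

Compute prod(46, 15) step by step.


prod(46, 15) = 46 + prod(46, 14)
prod(46, 14) = 46 + prod(46, 13)
prod(46, 13) = 46 + prod(46, 12)
prod(46, 12) = 46 + prod(46, 11)
prod(46, 11) = 46 + prod(46, 10)
prod(46, 10) = 46 + prod(46, 9)
prod(46, 9) = 46 + prod(46, 8)
prod(46, 8) = 46 + prod(46, 7)
prod(46, 7) = 46 + prod(46, 6)
prod(46, 6) = 46 + prod(46, 5)
prod(46, 5) = 46 + prod(46, 4)
prod(46, 4) = 46 + prod(46, 3)
prod(46, 3) = 46 + prod(46, 2)
prod(46, 2) = 46 + prod(46, 1)
prod(46, 1) = 46 + prod(46, 0)
prod(46, 0) = 0  (base case)
Total: 46 + 46 + 46 + 46 + 46 + 46 + 46 + 46 + 46 + 46 + 46 + 46 + 46 + 46 + 46 + 0 = 690

690


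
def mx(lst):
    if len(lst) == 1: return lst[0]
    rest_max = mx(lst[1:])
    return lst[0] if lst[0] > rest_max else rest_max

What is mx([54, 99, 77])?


mx([54, 99, 77]): compare 54 with mx([99, 77])
mx([99, 77]): compare 99 with mx([77])
mx([77]) = 77  (base case)
Compare 99 with 77 -> 99
Compare 54 with 99 -> 99

99


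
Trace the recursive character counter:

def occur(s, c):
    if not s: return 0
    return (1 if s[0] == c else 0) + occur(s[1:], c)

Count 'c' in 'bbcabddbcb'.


s[0]='b' != 'c' -> 0
s[0]='b' != 'c' -> 0
s[0]='c' == 'c' -> 1
s[0]='a' != 'c' -> 0
s[0]='b' != 'c' -> 0
s[0]='d' != 'c' -> 0
s[0]='d' != 'c' -> 0
s[0]='b' != 'c' -> 0
s[0]='c' == 'c' -> 1
s[0]='b' != 'c' -> 0
Sum: 0 + 0 + 1 + 0 + 0 + 0 + 0 + 0 + 1 + 0 = 2

2


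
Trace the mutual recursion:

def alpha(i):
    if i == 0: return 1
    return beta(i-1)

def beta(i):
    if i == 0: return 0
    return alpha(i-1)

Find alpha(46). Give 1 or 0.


alpha(46) = beta(45)
beta(45) = alpha(44)
alpha(44) = beta(43)
beta(43) = alpha(42)
alpha(42) = beta(41)
beta(41) = alpha(40)
alpha(40) = beta(39)
beta(39) = alpha(38)
alpha(38) = beta(37)
beta(37) = alpha(36)
alpha(36) = beta(35)
beta(35) = alpha(34)
alpha(34) = beta(33)
beta(33) = alpha(32)
alpha(32) = beta(31)
beta(31) = alpha(30)
alpha(30) = beta(29)
beta(29) = alpha(28)
alpha(28) = beta(27)
beta(27) = alpha(26)
alpha(26) = beta(25)
beta(25) = alpha(24)
alpha(24) = beta(23)
beta(23) = alpha(22)
alpha(22) = beta(21)
beta(21) = alpha(20)
alpha(20) = beta(19)
beta(19) = alpha(18)
alpha(18) = beta(17)
beta(17) = alpha(16)
alpha(16) = beta(15)
beta(15) = alpha(14)
alpha(14) = beta(13)
beta(13) = alpha(12)
alpha(12) = beta(11)
beta(11) = alpha(10)
alpha(10) = beta(9)
beta(9) = alpha(8)
alpha(8) = beta(7)
beta(7) = alpha(6)
alpha(6) = beta(5)
beta(5) = alpha(4)
alpha(4) = beta(3)
beta(3) = alpha(2)
alpha(2) = beta(1)
beta(1) = alpha(0)
alpha(0) = 1  (base case)
Result: 1

1


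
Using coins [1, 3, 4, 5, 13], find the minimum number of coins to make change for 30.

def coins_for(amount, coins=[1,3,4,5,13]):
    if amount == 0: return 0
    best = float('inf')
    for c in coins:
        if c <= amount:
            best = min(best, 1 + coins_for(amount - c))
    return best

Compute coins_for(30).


Building up with DP:
coins_for(0) = 0
coins_for(1) = min(1+coins_for(0)=1+0=1) = 1
coins_for(2) = min(1+coins_for(1)=1+1=2) = 2
coins_for(3) = min(1+coins_for(2)=1+2=3, 1+coins_for(0)=1+0=1) = 1
coins_for(4) = min(1+coins_for(3)=1+1=2, 1+coins_for(1)=1+1=2, 1+coins_for(0)=1+0=1) = 1
coins_for(5) = min(1+coins_for(4)=1+1=2, 1+coins_for(2)=1+2=3, 1+coins_for(1)=1+1=2, 1+coins_for(0)=1+0=1) = 1
coins_for(6) = min(1+coins_for(5)=1+1=2, 1+coins_for(3)=1+1=2, 1+coins_for(2)=1+2=3, 1+coins_for(1)=1+1=2) = 2
coins_for(7) = min(1+coins_for(6)=1+2=3, 1+coins_for(4)=1+1=2, 1+coins_for(3)=1+1=2, 1+coins_for(2)=1+2=3) = 2
coins_for(8) = min(1+coins_for(7)=1+2=3, 1+coins_for(5)=1+1=2, 1+coins_for(4)=1+1=2, 1+coins_for(3)=1+1=2) = 2
coins_for(9) = min(1+coins_for(8)=1+2=3, 1+coins_for(6)=1+2=3, 1+coins_for(5)=1+1=2, 1+coins_for(4)=1+1=2) = 2
coins_for(10) = min(1+coins_for(9)=1+2=3, 1+coins_for(7)=1+2=3, 1+coins_for(6)=1+2=3, 1+coins_for(5)=1+1=2) = 2
coins_for(11) = min(1+coins_for(10)=1+2=3, 1+coins_for(8)=1+2=3, 1+coins_for(7)=1+2=3, 1+coins_for(6)=1+2=3) = 3
coins_for(12) = min(1+coins_for(11)=1+3=4, 1+coins_for(9)=1+2=3, 1+coins_for(8)=1+2=3, 1+coins_for(7)=1+2=3) = 3
coins_for(13) = min(1+coins_for(12)=1+3=4, 1+coins_for(10)=1+2=3, 1+coins_for(9)=1+2=3, 1+coins_for(8)=1+2=3, 1+coins_for(0)=1+0=1) = 1
coins_for(14) = min(1+coins_for(13)=1+1=2, 1+coins_for(11)=1+3=4, 1+coins_for(10)=1+2=3, 1+coins_for(9)=1+2=3, 1+coins_for(1)=1+1=2) = 2
coins_for(15) = min(1+coins_for(14)=1+2=3, 1+coins_for(12)=1+3=4, 1+coins_for(11)=1+3=4, 1+coins_for(10)=1+2=3, 1+coins_for(2)=1+2=3) = 3
coins_for(16) = min(1+coins_for(15)=1+3=4, 1+coins_for(13)=1+1=2, 1+coins_for(12)=1+3=4, 1+coins_for(11)=1+3=4, 1+coins_for(3)=1+1=2) = 2
coins_for(17) = min(1+coins_for(16)=1+2=3, 1+coins_for(14)=1+2=3, 1+coins_for(13)=1+1=2, 1+coins_for(12)=1+3=4, 1+coins_for(4)=1+1=2) = 2
coins_for(18) = min(1+coins_for(17)=1+2=3, 1+coins_for(15)=1+3=4, 1+coins_for(14)=1+2=3, 1+coins_for(13)=1+1=2, 1+coins_for(5)=1+1=2) = 2
coins_for(19) = min(1+coins_for(18)=1+2=3, 1+coins_for(16)=1+2=3, 1+coins_for(15)=1+3=4, 1+coins_for(14)=1+2=3, 1+coins_for(6)=1+2=3) = 3
coins_for(20) = min(1+coins_for(19)=1+3=4, 1+coins_for(17)=1+2=3, 1+coins_for(16)=1+2=3, 1+coins_for(15)=1+3=4, 1+coins_for(7)=1+2=3) = 3
coins_for(21) = min(1+coins_for(20)=1+3=4, 1+coins_for(18)=1+2=3, 1+coins_for(17)=1+2=3, 1+coins_for(16)=1+2=3, 1+coins_for(8)=1+2=3) = 3
coins_for(22) = min(1+coins_for(21)=1+3=4, 1+coins_for(19)=1+3=4, 1+coins_for(18)=1+2=3, 1+coins_for(17)=1+2=3, 1+coins_for(9)=1+2=3) = 3
coins_for(23) = min(1+coins_for(22)=1+3=4, 1+coins_for(20)=1+3=4, 1+coins_for(19)=1+3=4, 1+coins_for(18)=1+2=3, 1+coins_for(10)=1+2=3) = 3
coins_for(24) = min(1+coins_for(23)=1+3=4, 1+coins_for(21)=1+3=4, 1+coins_for(20)=1+3=4, 1+coins_for(19)=1+3=4, 1+coins_for(11)=1+3=4) = 4
coins_for(25) = min(1+coins_for(24)=1+4=5, 1+coins_for(22)=1+3=4, 1+coins_for(21)=1+3=4, 1+coins_for(20)=1+3=4, 1+coins_for(12)=1+3=4) = 4
coins_for(26) = min(1+coins_for(25)=1+4=5, 1+coins_for(23)=1+3=4, 1+coins_for(22)=1+3=4, 1+coins_for(21)=1+3=4, 1+coins_for(13)=1+1=2) = 2
coins_for(27) = min(1+coins_for(26)=1+2=3, 1+coins_for(24)=1+4=5, 1+coins_for(23)=1+3=4, 1+coins_for(22)=1+3=4, 1+coins_for(14)=1+2=3) = 3
coins_for(28) = min(1+coins_for(27)=1+3=4, 1+coins_for(25)=1+4=5, 1+coins_for(24)=1+4=5, 1+coins_for(23)=1+3=4, 1+coins_for(15)=1+3=4) = 4
coins_for(29) = min(1+coins_for(28)=1+4=5, 1+coins_for(26)=1+2=3, 1+coins_for(25)=1+4=5, 1+coins_for(24)=1+4=5, 1+coins_for(16)=1+2=3) = 3
coins_for(30) = min(1+coins_for(29)=1+3=4, 1+coins_for(27)=1+3=4, 1+coins_for(26)=1+2=3, 1+coins_for(25)=1+4=5, 1+coins_for(17)=1+2=3) = 3

3


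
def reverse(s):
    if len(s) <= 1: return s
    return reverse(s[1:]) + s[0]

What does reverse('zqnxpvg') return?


reverse('zqnxpvg') = reverse('qnxpvg') + 'z'
reverse('qnxpvg') = reverse('nxpvg') + 'q'
reverse('nxpvg') = reverse('xpvg') + 'n'
reverse('xpvg') = reverse('pvg') + 'x'
reverse('pvg') = reverse('vg') + 'p'
reverse('vg') = reverse('g') + 'v'
reverse('g') = 'g'  (base case)
Concatenating: 'g' + 'v' + 'p' + 'x' + 'n' + 'q' + 'z' = 'gvpxnqz'

gvpxnqz


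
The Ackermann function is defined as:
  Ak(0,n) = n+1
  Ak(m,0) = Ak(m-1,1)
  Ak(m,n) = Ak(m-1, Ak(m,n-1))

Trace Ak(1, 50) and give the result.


Ak(1, 50) = Ak(0, Ak(1, 49))
  Ak(1, 49) = Ak(0, Ak(1, 48))
    Ak(1, 48) = Ak(0, Ak(1, 47))
      Ak(1, 47) = Ak(0, Ak(1, 46))
        Ak(1, 46) = Ak(0, Ak(1, 45))
          Ak(1, 45) = Ak(0, Ak(1, 44))
          Ak(1, 44) = Ak(0, Ak(1, 43))
          Ak(1, 43) = Ak(0, Ak(1, 42))
          Ak(1, 42) = Ak(0, Ak(1, 41))
          Ak(1, 41) = Ak(0, Ak(1, 40))
          Ak(1, 40) = Ak(0, Ak(1, 39))
          Ak(1, 39) = Ak(0, Ak(1, 38))
          Ak(1, 38) = Ak(0, Ak(1, 37))
          Ak(1, 37) = Ak(0, Ak(1, 36))
          Ak(1, 36) = Ak(0, Ak(1, 35))
          Ak(1, 35) = Ak(0, Ak(1, 34))
          Ak(1, 34) = Ak(0, Ak(1, 33))
          Ak(1, 33) = Ak(0, Ak(1, 32))
          Ak(1, 32) = Ak(0, Ak(1, 31))
          Ak(1, 31) = Ak(0, Ak(1, 30))
          Ak(1, 30) = Ak(0, Ak(1, 29))
          Ak(1, 29) = Ak(0, Ak(1, 28))
          Ak(1, 28) = Ak(0, Ak(1, 27))
          Ak(1, 27) = Ak(0, Ak(1, 26))
          Ak(1, 26) = Ak(0, Ak(1, 25))
... (trace truncated)
Result: Ak(1, 50) = 52

52


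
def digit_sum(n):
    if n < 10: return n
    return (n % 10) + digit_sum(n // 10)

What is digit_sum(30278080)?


digit_sum(30278080) = 0 + digit_sum(3027808)
digit_sum(3027808) = 8 + digit_sum(302780)
digit_sum(302780) = 0 + digit_sum(30278)
digit_sum(30278) = 8 + digit_sum(3027)
digit_sum(3027) = 7 + digit_sum(302)
digit_sum(302) = 2 + digit_sum(30)
digit_sum(30) = 0 + digit_sum(3)
digit_sum(3) = 3  (base case)
Total: 0 + 8 + 0 + 8 + 7 + 2 + 0 + 3 = 28

28


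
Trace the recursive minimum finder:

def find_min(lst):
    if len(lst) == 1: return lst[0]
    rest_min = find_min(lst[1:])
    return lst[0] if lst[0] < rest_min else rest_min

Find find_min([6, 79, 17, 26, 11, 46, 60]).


find_min([6, 79, 17, 26, 11, 46, 60]): compare 6 with find_min([79, 17, 26, 11, 46, 60])
find_min([79, 17, 26, 11, 46, 60]): compare 79 with find_min([17, 26, 11, 46, 60])
find_min([17, 26, 11, 46, 60]): compare 17 with find_min([26, 11, 46, 60])
find_min([26, 11, 46, 60]): compare 26 with find_min([11, 46, 60])
find_min([11, 46, 60]): compare 11 with find_min([46, 60])
find_min([46, 60]): compare 46 with find_min([60])
find_min([60]) = 60  (base case)
Compare 46 with 60 -> 46
Compare 11 with 46 -> 11
Compare 26 with 11 -> 11
Compare 17 with 11 -> 11
Compare 79 with 11 -> 11
Compare 6 with 11 -> 6

6


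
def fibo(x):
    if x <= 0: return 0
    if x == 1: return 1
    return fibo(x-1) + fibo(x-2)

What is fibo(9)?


Computing fibo(9) bottom-up:
fibo(0) = 0
fibo(1) = 1
fibo(2) = fibo(1) + fibo(0) = 1 + 0 = 1
fibo(3) = fibo(2) + fibo(1) = 1 + 1 = 2
fibo(4) = fibo(3) + fibo(2) = 2 + 1 = 3
fibo(5) = fibo(4) + fibo(3) = 3 + 2 = 5
fibo(6) = fibo(5) + fibo(4) = 5 + 3 = 8
fibo(7) = fibo(6) + fibo(5) = 8 + 5 = 13
fibo(8) = fibo(7) + fibo(6) = 13 + 8 = 21
fibo(9) = fibo(8) + fibo(7) = 21 + 13 = 34

34


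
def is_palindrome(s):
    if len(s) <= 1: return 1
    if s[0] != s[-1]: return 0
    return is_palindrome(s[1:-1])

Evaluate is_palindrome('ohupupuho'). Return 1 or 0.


is_palindrome('ohupupuho'): s[0]='o' == s[-1]='o' -> check is_palindrome('hupupuh')
is_palindrome('hupupuh'): s[0]='h' == s[-1]='h' -> check is_palindrome('upupu')
is_palindrome('upupu'): s[0]='u' == s[-1]='u' -> check is_palindrome('pup')
is_palindrome('pup'): s[0]='p' == s[-1]='p' -> check is_palindrome('u')
is_palindrome('u'): len <= 1 -> return 1  (base case)
Result: 1 (palindrome)

1


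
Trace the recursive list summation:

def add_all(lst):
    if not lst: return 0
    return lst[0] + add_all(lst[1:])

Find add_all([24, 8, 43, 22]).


add_all([24, 8, 43, 22]) = 24 + add_all([8, 43, 22])
add_all([8, 43, 22]) = 8 + add_all([43, 22])
add_all([43, 22]) = 43 + add_all([22])
add_all([22]) = 22 + add_all([])
add_all([]) = 0  (base case)
Total: 24 + 8 + 43 + 22 + 0 = 97

97


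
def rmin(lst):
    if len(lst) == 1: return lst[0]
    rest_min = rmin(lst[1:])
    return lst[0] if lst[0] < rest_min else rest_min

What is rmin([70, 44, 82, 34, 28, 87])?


rmin([70, 44, 82, 34, 28, 87]): compare 70 with rmin([44, 82, 34, 28, 87])
rmin([44, 82, 34, 28, 87]): compare 44 with rmin([82, 34, 28, 87])
rmin([82, 34, 28, 87]): compare 82 with rmin([34, 28, 87])
rmin([34, 28, 87]): compare 34 with rmin([28, 87])
rmin([28, 87]): compare 28 with rmin([87])
rmin([87]) = 87  (base case)
Compare 28 with 87 -> 28
Compare 34 with 28 -> 28
Compare 82 with 28 -> 28
Compare 44 with 28 -> 28
Compare 70 with 28 -> 28

28


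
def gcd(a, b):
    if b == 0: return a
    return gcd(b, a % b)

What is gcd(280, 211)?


gcd(280, 211) = gcd(211, 69)
gcd(211, 69) = gcd(69, 4)
gcd(69, 4) = gcd(4, 1)
gcd(4, 1) = gcd(1, 0)
gcd(1, 0) = 1  (base case)

1


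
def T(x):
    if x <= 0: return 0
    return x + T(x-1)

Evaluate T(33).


T(33)
= 33 + 32 + 31 + 30 + 29 + 28 + 27 + 26 + 25 + 24 + 23 + 22 + 21 + 20 + 19 + 18 + 17 + 16 + 15 + 14 + 13 + 12 + 11 + 10 + 9 + 8 + 7 + 6 + 5 + 4 + 3 + 2 + 1 + T(0)
= 33 + 32 + 31 + 30 + 29 + 28 + 27 + 26 + 25 + 24 + 23 + 22 + 21 + 20 + 19 + 18 + 17 + 16 + 15 + 14 + 13 + 12 + 11 + 10 + 9 + 8 + 7 + 6 + 5 + 4 + 3 + 2 + 1 + 0
= 561

561


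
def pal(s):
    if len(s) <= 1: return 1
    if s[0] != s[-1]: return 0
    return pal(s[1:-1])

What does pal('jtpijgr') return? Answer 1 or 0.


pal('jtpijgr'): s[0]='j' != s[-1]='r' -> return 0
Result: 0 (not a palindrome)

0


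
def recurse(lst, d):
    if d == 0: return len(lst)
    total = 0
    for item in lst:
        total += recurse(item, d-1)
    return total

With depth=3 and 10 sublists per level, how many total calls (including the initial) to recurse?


At depth 0 (root): 1 call
At depth 1: each of 1 parents calls recurse on 10 children = 10 calls
At depth 2: each of 10 parents calls recurse on 10 children = 100 calls
At depth 3: each of 100 parents calls recurse on 10 children = 1000 calls
Total: 1 + 10 + 100 + 1000 = 1111

1111


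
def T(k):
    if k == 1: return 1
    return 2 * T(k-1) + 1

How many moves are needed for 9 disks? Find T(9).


T(9) = 2 * T(8) + 1
T(8) = 2 * T(7) + 1
T(7) = 2 * T(6) + 1
T(6) = 2 * T(5) + 1
T(5) = 2 * T(4) + 1
T(4) = 2 * T(3) + 1
T(3) = 2 * T(2) + 1
T(2) = 2 * T(1) + 1
T(1) = 1  (base case)
T(2) = 2 * 1 + 1 = 3
T(3) = 2 * 3 + 1 = 7
T(4) = 2 * 7 + 1 = 15
T(5) = 2 * 15 + 1 = 31
T(6) = 2 * 31 + 1 = 63
T(7) = 2 * 63 + 1 = 127
T(8) = 2 * 127 + 1 = 255
T(9) = 2 * 255 + 1 = 511

511


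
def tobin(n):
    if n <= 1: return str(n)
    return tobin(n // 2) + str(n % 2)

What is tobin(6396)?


tobin(6396) = tobin(3198) + '0'
tobin(3198) = tobin(1599) + '0'
tobin(1599) = tobin(799) + '1'
tobin(799) = tobin(399) + '1'
tobin(399) = tobin(199) + '1'
tobin(199) = tobin(99) + '1'
tobin(99) = tobin(49) + '1'
tobin(49) = tobin(24) + '1'
tobin(24) = tobin(12) + '0'
tobin(12) = tobin(6) + '0'
tobin(6) = tobin(3) + '0'
tobin(3) = tobin(1) + '1'
tobin(1) = '1'  (base case)
Concatenating: '1' + '1' + '0' + '0' + '0' + '1' + '1' + '1' + '1' + '1' + '1' + '0' + '0' = '1100011111100'

1100011111100


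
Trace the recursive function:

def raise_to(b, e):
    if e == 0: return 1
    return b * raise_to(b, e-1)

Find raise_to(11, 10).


raise_to(11, 10)
= 11 * raise_to(11, 9)
= 11 * 11 * raise_to(11, 8)
= 11 * 11 * 11 * raise_to(11, 7)
= 11 * 11 * 11 * 11 * raise_to(11, 6)
= 11 * 11 * 11 * 11 * 11 * raise_to(11, 5)
= 11 * 11 * 11 * 11 * 11 * 11 * raise_to(11, 4)
= 11 * 11 * 11 * 11 * 11 * 11 * 11 * raise_to(11, 3)
= 11 * 11 * 11 * 11 * 11 * 11 * 11 * 11 * raise_to(11, 2)
= 11 * 11 * 11 * 11 * 11 * 11 * 11 * 11 * 11 * raise_to(11, 1)
= 11 * 11 * 11 * 11 * 11 * 11 * 11 * 11 * 11 * 11 * raise_to(11, 0)
= 11 * 11 * 11 * 11 * 11 * 11 * 11 * 11 * 11 * 11 * 1
= 25937424601

25937424601


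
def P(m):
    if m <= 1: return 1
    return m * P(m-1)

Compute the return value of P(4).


P(4)
= 4 * P(3)
= 4 * 3 * P(2)
= 4 * 3 * 2 * P(1)
= 4 * 3 * 2 * 1
= 24

24


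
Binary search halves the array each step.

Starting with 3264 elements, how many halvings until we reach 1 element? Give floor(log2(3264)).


3264 / 2 = 1632
1632 / 2 = 816
816 / 2 = 408
408 / 2 = 204
204 / 2 = 102
102 / 2 = 51
51 / 2 = 25
25 / 2 = 12
12 / 2 = 6
6 / 2 = 3
3 / 2 = 1
Reached 1 after 11 halvings

11


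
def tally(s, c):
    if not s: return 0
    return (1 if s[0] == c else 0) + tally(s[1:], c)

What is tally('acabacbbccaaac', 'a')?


s[0]='a' == 'a' -> 1
s[0]='c' != 'a' -> 0
s[0]='a' == 'a' -> 1
s[0]='b' != 'a' -> 0
s[0]='a' == 'a' -> 1
s[0]='c' != 'a' -> 0
s[0]='b' != 'a' -> 0
s[0]='b' != 'a' -> 0
s[0]='c' != 'a' -> 0
s[0]='c' != 'a' -> 0
s[0]='a' == 'a' -> 1
s[0]='a' == 'a' -> 1
s[0]='a' == 'a' -> 1
s[0]='c' != 'a' -> 0
Sum: 1 + 0 + 1 + 0 + 1 + 0 + 0 + 0 + 0 + 0 + 1 + 1 + 1 + 0 = 6

6


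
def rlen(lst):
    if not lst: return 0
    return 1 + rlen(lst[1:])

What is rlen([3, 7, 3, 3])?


rlen([3, 7, 3, 3]) = 1 + rlen([7, 3, 3])
rlen([7, 3, 3]) = 1 + rlen([3, 3])
rlen([3, 3]) = 1 + rlen([3])
rlen([3]) = 1 + rlen([])
rlen([]) = 0  (base case)
Unwinding: 1 + 1 + 1 + 1 + 0 = 4

4


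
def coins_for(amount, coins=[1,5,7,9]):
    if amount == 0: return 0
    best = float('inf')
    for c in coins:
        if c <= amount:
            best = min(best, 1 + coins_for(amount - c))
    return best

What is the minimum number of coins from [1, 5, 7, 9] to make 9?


Building up with DP:
coins_for(0) = 0
coins_for(1) = min(1+coins_for(0)=1+0=1) = 1
coins_for(2) = min(1+coins_for(1)=1+1=2) = 2
coins_for(3) = min(1+coins_for(2)=1+2=3) = 3
coins_for(4) = min(1+coins_for(3)=1+3=4) = 4
coins_for(5) = min(1+coins_for(4)=1+4=5, 1+coins_for(0)=1+0=1) = 1
coins_for(6) = min(1+coins_for(5)=1+1=2, 1+coins_for(1)=1+1=2) = 2
coins_for(7) = min(1+coins_for(6)=1+2=3, 1+coins_for(2)=1+2=3, 1+coins_for(0)=1+0=1) = 1
coins_for(8) = min(1+coins_for(7)=1+1=2, 1+coins_for(3)=1+3=4, 1+coins_for(1)=1+1=2) = 2
coins_for(9) = min(1+coins_for(8)=1+2=3, 1+coins_for(4)=1+4=5, 1+coins_for(2)=1+2=3, 1+coins_for(0)=1+0=1) = 1

1


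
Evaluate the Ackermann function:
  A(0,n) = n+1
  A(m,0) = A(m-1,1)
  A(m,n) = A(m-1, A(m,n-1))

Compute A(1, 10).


A(1, 10) = A(0, A(1, 9))
  A(1, 9) = A(0, A(1, 8))
    A(1, 8) = A(0, A(1, 7))
      A(1, 7) = A(0, A(1, 6))
        A(1, 6) = A(0, A(1, 5))
          A(1, 5) = A(0, A(1, 4))
          A(1, 4) = A(0, A(1, 3))
          A(1, 3) = A(0, A(1, 2))
          A(1, 2) = A(0, A(1, 1))
          A(1, 1) = A(0, A(1, 0))
          A(1, 0) = A(0, 1)
          A(0, 1) = 2
            = A(0, 2)
          A(0, 2) = 3
            = A(0, 3)
          A(0, 3) = 4
            = A(0, 4)
          A(0, 4) = 5
            = A(0, 5)
          A(0, 5) = 6
            = A(0, 6)
          A(0, 6) = 7
          = A(0, 7)
          A(0, 7) = 8
        = A(0, 8)
... (trace truncated)
Result: A(1, 10) = 12

12


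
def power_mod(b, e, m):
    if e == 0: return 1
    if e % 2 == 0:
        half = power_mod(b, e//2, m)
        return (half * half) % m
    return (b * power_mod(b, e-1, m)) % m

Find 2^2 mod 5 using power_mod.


power_mod(2, 2, 5): e is even, compute power_mod(2, 1, 5)
  power_mod(2, 1, 5): e is odd, compute power_mod(2, 0, 5)
    power_mod(2, 0, 5) = 1
  (2 * 1) % 5 = 2
half=2, (2*2) % 5 = 4

4


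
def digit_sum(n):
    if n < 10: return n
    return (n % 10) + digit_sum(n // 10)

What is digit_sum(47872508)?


digit_sum(47872508) = 8 + digit_sum(4787250)
digit_sum(4787250) = 0 + digit_sum(478725)
digit_sum(478725) = 5 + digit_sum(47872)
digit_sum(47872) = 2 + digit_sum(4787)
digit_sum(4787) = 7 + digit_sum(478)
digit_sum(478) = 8 + digit_sum(47)
digit_sum(47) = 7 + digit_sum(4)
digit_sum(4) = 4  (base case)
Total: 8 + 0 + 5 + 2 + 7 + 8 + 7 + 4 = 41

41


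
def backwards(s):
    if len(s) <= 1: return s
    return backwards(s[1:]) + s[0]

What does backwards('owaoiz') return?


backwards('owaoiz') = backwards('waoiz') + 'o'
backwards('waoiz') = backwards('aoiz') + 'w'
backwards('aoiz') = backwards('oiz') + 'a'
backwards('oiz') = backwards('iz') + 'o'
backwards('iz') = backwards('z') + 'i'
backwards('z') = 'z'  (base case)
Concatenating: 'z' + 'i' + 'o' + 'a' + 'w' + 'o' = 'zioawo'

zioawo


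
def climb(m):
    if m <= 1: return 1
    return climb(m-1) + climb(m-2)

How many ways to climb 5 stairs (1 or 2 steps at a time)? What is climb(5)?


Building up from base cases:
climb(0) = 1
climb(1) = 1
climb(2) = climb(1) + climb(0) = 1 + 1 = 2
climb(3) = climb(2) + climb(1) = 2 + 1 = 3
climb(4) = climb(3) + climb(2) = 3 + 2 = 5
climb(5) = climb(4) + climb(3) = 5 + 3 = 8

8


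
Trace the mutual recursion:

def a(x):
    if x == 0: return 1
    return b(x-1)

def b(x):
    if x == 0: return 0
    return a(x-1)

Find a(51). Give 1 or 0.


a(51) = b(50)
b(50) = a(49)
a(49) = b(48)
b(48) = a(47)
a(47) = b(46)
b(46) = a(45)
a(45) = b(44)
b(44) = a(43)
a(43) = b(42)
b(42) = a(41)
a(41) = b(40)
b(40) = a(39)
a(39) = b(38)
b(38) = a(37)
a(37) = b(36)
b(36) = a(35)
a(35) = b(34)
b(34) = a(33)
a(33) = b(32)
b(32) = a(31)
a(31) = b(30)
b(30) = a(29)
a(29) = b(28)
b(28) = a(27)
a(27) = b(26)
b(26) = a(25)
a(25) = b(24)
b(24) = a(23)
a(23) = b(22)
b(22) = a(21)
a(21) = b(20)
b(20) = a(19)
a(19) = b(18)
b(18) = a(17)
a(17) = b(16)
b(16) = a(15)
a(15) = b(14)
b(14) = a(13)
a(13) = b(12)
b(12) = a(11)
a(11) = b(10)
b(10) = a(9)
a(9) = b(8)
b(8) = a(7)
a(7) = b(6)
b(6) = a(5)
a(5) = b(4)
b(4) = a(3)
a(3) = b(2)
b(2) = a(1)
a(1) = b(0)
b(0) = 0  (base case)
Result: 0

0


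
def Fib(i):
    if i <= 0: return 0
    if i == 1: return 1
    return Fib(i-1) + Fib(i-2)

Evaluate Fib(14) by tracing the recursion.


Computing Fib(14) bottom-up:
Fib(0) = 0
Fib(1) = 1
Fib(2) = Fib(1) + Fib(0) = 1 + 0 = 1
Fib(3) = Fib(2) + Fib(1) = 1 + 1 = 2
Fib(4) = Fib(3) + Fib(2) = 2 + 1 = 3
Fib(5) = Fib(4) + Fib(3) = 3 + 2 = 5
Fib(6) = Fib(5) + Fib(4) = 5 + 3 = 8
Fib(7) = Fib(6) + Fib(5) = 8 + 5 = 13
Fib(8) = Fib(7) + Fib(6) = 13 + 8 = 21
Fib(9) = Fib(8) + Fib(7) = 21 + 13 = 34
Fib(10) = Fib(9) + Fib(8) = 34 + 21 = 55
Fib(11) = Fib(10) + Fib(9) = 55 + 34 = 89
Fib(12) = Fib(11) + Fib(10) = 89 + 55 = 144
Fib(13) = Fib(12) + Fib(11) = 144 + 89 = 233
Fib(14) = Fib(13) + Fib(12) = 233 + 144 = 377

377


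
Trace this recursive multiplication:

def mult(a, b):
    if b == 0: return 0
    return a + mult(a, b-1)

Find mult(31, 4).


mult(31, 4) = 31 + mult(31, 3)
mult(31, 3) = 31 + mult(31, 2)
mult(31, 2) = 31 + mult(31, 1)
mult(31, 1) = 31 + mult(31, 0)
mult(31, 0) = 0  (base case)
Total: 31 + 31 + 31 + 31 + 0 = 124

124


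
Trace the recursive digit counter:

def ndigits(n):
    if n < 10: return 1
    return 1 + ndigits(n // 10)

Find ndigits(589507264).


ndigits(589507264) = 1 + ndigits(58950726)
ndigits(58950726) = 1 + ndigits(5895072)
ndigits(5895072) = 1 + ndigits(589507)
ndigits(589507) = 1 + ndigits(58950)
ndigits(58950) = 1 + ndigits(5895)
ndigits(5895) = 1 + ndigits(589)
ndigits(589) = 1 + ndigits(58)
ndigits(58) = 1 + ndigits(5)
ndigits(5) = 1  (base case: 5 < 10)
Unwinding: 1 + 1 + 1 + 1 + 1 + 1 + 1 + 1 + 1 = 9

9


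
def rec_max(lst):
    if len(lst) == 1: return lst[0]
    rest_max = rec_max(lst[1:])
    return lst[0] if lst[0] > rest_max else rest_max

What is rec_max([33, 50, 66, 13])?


rec_max([33, 50, 66, 13]): compare 33 with rec_max([50, 66, 13])
rec_max([50, 66, 13]): compare 50 with rec_max([66, 13])
rec_max([66, 13]): compare 66 with rec_max([13])
rec_max([13]) = 13  (base case)
Compare 66 with 13 -> 66
Compare 50 with 66 -> 66
Compare 33 with 66 -> 66

66


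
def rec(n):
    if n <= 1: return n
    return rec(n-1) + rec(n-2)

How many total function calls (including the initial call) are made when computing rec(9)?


Let C(n) = total calls for rec(n)
C(0) = 1, C(1) = 1
C(2) = 1 + C(1) + C(0) = 1 + 1 + 1 = 3
C(3) = 1 + C(2) + C(1) = 1 + 3 + 1 = 5
C(4) = 1 + C(3) + C(2) = 1 + 5 + 3 = 9
C(5) = 1 + C(4) + C(3) = 1 + 9 + 5 = 15
C(6) = 1 + C(5) + C(4) = 1 + 15 + 9 = 25
C(7) = 1 + C(6) + C(5) = 1 + 25 + 15 = 41
C(8) = 1 + C(7) + C(6) = 1 + 41 + 25 = 67
C(9) = 1 + C(8) + C(7) = 1 + 67 + 41 = 109

109


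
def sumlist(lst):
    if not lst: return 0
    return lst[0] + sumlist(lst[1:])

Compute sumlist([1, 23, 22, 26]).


sumlist([1, 23, 22, 26]) = 1 + sumlist([23, 22, 26])
sumlist([23, 22, 26]) = 23 + sumlist([22, 26])
sumlist([22, 26]) = 22 + sumlist([26])
sumlist([26]) = 26 + sumlist([])
sumlist([]) = 0  (base case)
Total: 1 + 23 + 22 + 26 + 0 = 72

72


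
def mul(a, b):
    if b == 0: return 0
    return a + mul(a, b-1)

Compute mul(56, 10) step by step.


mul(56, 10) = 56 + mul(56, 9)
mul(56, 9) = 56 + mul(56, 8)
mul(56, 8) = 56 + mul(56, 7)
mul(56, 7) = 56 + mul(56, 6)
mul(56, 6) = 56 + mul(56, 5)
mul(56, 5) = 56 + mul(56, 4)
mul(56, 4) = 56 + mul(56, 3)
mul(56, 3) = 56 + mul(56, 2)
mul(56, 2) = 56 + mul(56, 1)
mul(56, 1) = 56 + mul(56, 0)
mul(56, 0) = 0  (base case)
Total: 56 + 56 + 56 + 56 + 56 + 56 + 56 + 56 + 56 + 56 + 0 = 560

560


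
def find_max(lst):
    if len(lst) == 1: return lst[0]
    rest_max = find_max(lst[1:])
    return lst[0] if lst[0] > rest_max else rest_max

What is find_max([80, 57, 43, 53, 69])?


find_max([80, 57, 43, 53, 69]): compare 80 with find_max([57, 43, 53, 69])
find_max([57, 43, 53, 69]): compare 57 with find_max([43, 53, 69])
find_max([43, 53, 69]): compare 43 with find_max([53, 69])
find_max([53, 69]): compare 53 with find_max([69])
find_max([69]) = 69  (base case)
Compare 53 with 69 -> 69
Compare 43 with 69 -> 69
Compare 57 with 69 -> 69
Compare 80 with 69 -> 80

80


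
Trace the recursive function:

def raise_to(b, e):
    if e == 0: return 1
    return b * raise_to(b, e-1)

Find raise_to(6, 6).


raise_to(6, 6)
= 6 * raise_to(6, 5)
= 6 * 6 * raise_to(6, 4)
= 6 * 6 * 6 * raise_to(6, 3)
= 6 * 6 * 6 * 6 * raise_to(6, 2)
= 6 * 6 * 6 * 6 * 6 * raise_to(6, 1)
= 6 * 6 * 6 * 6 * 6 * 6 * raise_to(6, 0)
= 6 * 6 * 6 * 6 * 6 * 6 * 1
= 46656

46656


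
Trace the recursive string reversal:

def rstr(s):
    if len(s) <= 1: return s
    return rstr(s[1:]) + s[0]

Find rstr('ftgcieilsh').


rstr('ftgcieilsh') = rstr('tgcieilsh') + 'f'
rstr('tgcieilsh') = rstr('gcieilsh') + 't'
rstr('gcieilsh') = rstr('cieilsh') + 'g'
rstr('cieilsh') = rstr('ieilsh') + 'c'
rstr('ieilsh') = rstr('eilsh') + 'i'
rstr('eilsh') = rstr('ilsh') + 'e'
rstr('ilsh') = rstr('lsh') + 'i'
rstr('lsh') = rstr('sh') + 'l'
rstr('sh') = rstr('h') + 's'
rstr('h') = 'h'  (base case)
Concatenating: 'h' + 's' + 'l' + 'i' + 'e' + 'i' + 'c' + 'g' + 't' + 'f' = 'hslieicgtf'

hslieicgtf


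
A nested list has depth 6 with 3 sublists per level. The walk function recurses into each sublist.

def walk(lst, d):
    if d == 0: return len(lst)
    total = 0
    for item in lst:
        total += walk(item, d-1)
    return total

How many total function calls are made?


At depth 0 (root): 1 call
At depth 1: each of 1 parents calls walk on 3 children = 3 calls
At depth 2: each of 3 parents calls walk on 3 children = 9 calls
At depth 3: each of 9 parents calls walk on 3 children = 27 calls
At depth 4: each of 27 parents calls walk on 3 children = 81 calls
At depth 5: each of 81 parents calls walk on 3 children = 243 calls
At depth 6: each of 243 parents calls walk on 3 children = 729 calls
Total: 1 + 3 + 9 + 27 + 81 + 243 + 729 = 1093

1093


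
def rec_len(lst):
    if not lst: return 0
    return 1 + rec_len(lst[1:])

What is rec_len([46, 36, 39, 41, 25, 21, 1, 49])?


rec_len([46, 36, 39, 41, 25, 21, 1, 49]) = 1 + rec_len([36, 39, 41, 25, 21, 1, 49])
rec_len([36, 39, 41, 25, 21, 1, 49]) = 1 + rec_len([39, 41, 25, 21, 1, 49])
rec_len([39, 41, 25, 21, 1, 49]) = 1 + rec_len([41, 25, 21, 1, 49])
rec_len([41, 25, 21, 1, 49]) = 1 + rec_len([25, 21, 1, 49])
rec_len([25, 21, 1, 49]) = 1 + rec_len([21, 1, 49])
rec_len([21, 1, 49]) = 1 + rec_len([1, 49])
rec_len([1, 49]) = 1 + rec_len([49])
rec_len([49]) = 1 + rec_len([])
rec_len([]) = 0  (base case)
Unwinding: 1 + 1 + 1 + 1 + 1 + 1 + 1 + 1 + 0 = 8

8
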